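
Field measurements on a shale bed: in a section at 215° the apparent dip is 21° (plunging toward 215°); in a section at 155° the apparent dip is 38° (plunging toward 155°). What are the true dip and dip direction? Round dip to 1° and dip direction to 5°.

true dip 38°, dip direction 155°

The two traces are lines in the plane: v₁ = (sin 215°·cos 21°, cos 215°·cos 21°, −sin 21°), v₂ = (sin 155°·cos 38°, cos 155°·cos 38°, −sin 38°).
The plane normal is n = v₁ × v₂ ∝ (0.215, -0.449, 0.637).
Dip δ = arctan(|n_h|/n_z) = arctan(0.498/0.637) = 38.0°.
The horizontal component of n points toward azimuth atan2(n_x, n_y) = 154°, the dip direction.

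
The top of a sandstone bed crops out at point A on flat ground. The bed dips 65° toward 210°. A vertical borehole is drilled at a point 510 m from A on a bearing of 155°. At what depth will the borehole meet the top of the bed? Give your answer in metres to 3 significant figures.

The hole lies 55° from the dip direction, so the down-dip offset is 510 × cos 55° = 292.52 m.
Depth = down-dip offset × tan(dip) = 292.52 × tan 65° = 292.52 × 2.1445
Depth = 627.32 m

627 m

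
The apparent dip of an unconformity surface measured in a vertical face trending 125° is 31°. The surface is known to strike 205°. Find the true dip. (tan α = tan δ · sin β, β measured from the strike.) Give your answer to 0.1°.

The section is 80° from the strike.
tan δ = tan α / sin β = tan 31° / sin 80° = 0.6009 / 0.9848 = 0.6101
δ = arctan(0.6101) = 31.39°

31.4°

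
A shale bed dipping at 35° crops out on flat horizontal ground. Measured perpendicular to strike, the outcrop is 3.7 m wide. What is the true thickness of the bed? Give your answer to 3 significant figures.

True thickness t = w · sin(dip) = 3.7 × sin 35°
t = 3.7 × 0.5736 = 2.122 m

2.12 m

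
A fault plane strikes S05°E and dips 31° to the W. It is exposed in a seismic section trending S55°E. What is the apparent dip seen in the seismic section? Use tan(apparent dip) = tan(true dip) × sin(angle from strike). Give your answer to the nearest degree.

The strike is S05°E and the section trends S55°E; the acute angle between them is β = 50°.
tan α = tan 31° × sin 50° = 0.6009 × 0.7660 = 0.4603
apparent dip = arctan 0.4603 = 24.72°

25°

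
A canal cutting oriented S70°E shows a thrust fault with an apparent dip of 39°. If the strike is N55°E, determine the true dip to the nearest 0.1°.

The section is 55° from the strike.
tan(true dip) = tan 39° / sin 55° = 0.9886
true dip = arctan 0.9886 = 44.67°

44.7°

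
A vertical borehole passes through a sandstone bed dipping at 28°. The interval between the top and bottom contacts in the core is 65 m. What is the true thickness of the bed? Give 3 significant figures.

57.4 m

True thickness t = h · cos(dip) = 65 × cos 28°
t = 65 × 0.8829 = 57.392 m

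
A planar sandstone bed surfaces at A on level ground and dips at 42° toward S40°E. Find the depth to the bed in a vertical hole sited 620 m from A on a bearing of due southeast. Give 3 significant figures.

556 m

The hole lies 5° from the dip direction, so the down-dip offset is 620 × cos 5° = 617.64 m.
Depth = down-dip offset × tan(dip) = 617.64 × tan 42° = 617.64 × 0.9004
Depth = 556.13 m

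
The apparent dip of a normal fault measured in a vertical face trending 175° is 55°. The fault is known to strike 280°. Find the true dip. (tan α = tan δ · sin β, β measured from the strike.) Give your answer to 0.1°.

The section is 75° from the strike.
tan δ = tan α / sin β = tan 55° / sin 75° = 1.4281 / 0.9659 = 1.4785
true dip = arctan 1.4785 = 55.93°

55.9°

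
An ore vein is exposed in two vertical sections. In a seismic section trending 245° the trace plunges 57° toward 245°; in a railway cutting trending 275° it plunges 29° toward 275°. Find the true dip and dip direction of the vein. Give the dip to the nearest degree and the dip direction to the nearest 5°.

true dip 65°, dip direction 200°

The two traces are lines in the plane: v₁ = (sin 245°·cos 57°, cos 245°·cos 57°, −sin 57°), v₂ = (sin 275°·cos 29°, cos 275°·cos 29°, −sin 29°).
n = v₁ × v₂ = (-0.176, -0.491, 0.238) (taken with n_z > 0).
Dip δ = arctan(|n_h|/n_z) = arctan(0.522/0.238) = 65.5°.
The horizontal component of n points toward azimuth atan2(n_x, n_y) = 200°, the dip direction.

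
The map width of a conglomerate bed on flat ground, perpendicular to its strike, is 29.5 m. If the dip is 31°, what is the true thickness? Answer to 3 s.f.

15.2 m

True thickness t = w · sin(dip) = 29.5 × sin 31°
t = 29.5 × 0.5150 = 15.194 m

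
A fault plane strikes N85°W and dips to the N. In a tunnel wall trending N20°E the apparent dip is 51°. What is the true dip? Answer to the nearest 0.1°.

52.0°

The section is 75° from the strike.
tan(true dip) = tan 51° / sin 75° = 1.2785
true dip = arctan 1.2785 = 51.97°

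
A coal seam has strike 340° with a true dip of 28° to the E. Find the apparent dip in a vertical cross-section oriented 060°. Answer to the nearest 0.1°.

The section lies 80° from the strike.
tan(apparent dip) = tan 28° · sin 80° = 0.5236
α = arctan(0.5236) = 27.64°

27.6°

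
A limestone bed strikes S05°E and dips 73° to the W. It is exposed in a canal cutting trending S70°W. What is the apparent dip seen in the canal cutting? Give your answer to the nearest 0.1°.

The section lies 75° from the strike.
tan α = tan 73° × sin 75° = 3.2709 × 0.9659 = 3.1594
apparent dip = arctan 3.1594 = 72.44°

72.4°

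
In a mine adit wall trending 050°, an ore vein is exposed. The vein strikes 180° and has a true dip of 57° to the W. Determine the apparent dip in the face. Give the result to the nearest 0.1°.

The strike is 180° and the section trends 050°; the acute angle between them is β = 50°.
tan α = tan 57° × sin 50° = 1.5399 × 0.7660 = 1.1796
α = arctan(1.1796) = 49.71°

49.7°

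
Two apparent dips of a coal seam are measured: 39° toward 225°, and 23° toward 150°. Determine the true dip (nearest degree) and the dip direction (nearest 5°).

true dip 40°, dip direction 210°

Each apparent-dip line lies in the plane. As unit vectors (x east, y north, z up), v₁ plunges 39°→225° and v₂ plunges 23°→150°.
Cross product v₁ × v₂ gives the pole to the plane: n ∝ (-0.287, -0.504, 0.691).
Dip δ = arctan(|n_h|/n_z) = arctan(0.580/0.691) = 40.0°.
The horizontal component of n points toward azimuth atan2(n_x, n_y) = 210°, the dip direction.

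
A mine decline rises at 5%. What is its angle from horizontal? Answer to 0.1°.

2.9°

tan θ = 5/100 = 0.0500
θ = arctan(0.0500) = 2.86°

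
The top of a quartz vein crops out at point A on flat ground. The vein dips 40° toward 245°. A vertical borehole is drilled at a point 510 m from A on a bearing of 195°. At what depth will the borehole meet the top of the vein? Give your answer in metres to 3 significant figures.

The hole lies 50° from the dip direction, so the down-dip offset is 510 × cos 50° = 327.82 m.
Depth = down-dip offset × tan(dip) = 327.82 × tan 40° = 327.82 × 0.8391
Depth = 275.08 m

275 m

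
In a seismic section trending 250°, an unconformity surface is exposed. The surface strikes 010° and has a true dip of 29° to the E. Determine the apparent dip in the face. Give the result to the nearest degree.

26°

Angle between strike (010°) and section (250°): β = 60°.
tan(apparent dip) = tan 29° · sin 60° = 0.4800
α = arctan(0.4800) = 25.64°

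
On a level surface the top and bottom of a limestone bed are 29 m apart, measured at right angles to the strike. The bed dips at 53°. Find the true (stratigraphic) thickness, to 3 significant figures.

True thickness t = w · sin(dip) = 29 × sin 53°
t = 29 × 0.7986 = 23.160 m

23.2 m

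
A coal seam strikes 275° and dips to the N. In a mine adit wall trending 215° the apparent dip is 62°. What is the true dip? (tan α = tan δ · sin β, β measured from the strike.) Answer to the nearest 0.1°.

The section is 60° from the strike.
tan δ = tan α / sin β = tan 62° / sin 60° = 1.8807 / 0.8660 = 2.1717
true dip = arctan 2.1717 = 65.28°

65.3°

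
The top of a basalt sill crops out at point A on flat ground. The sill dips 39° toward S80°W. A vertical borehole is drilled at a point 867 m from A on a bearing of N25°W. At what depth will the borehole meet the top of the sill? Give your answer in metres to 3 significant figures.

The hole lies 75° from the dip direction, so the down-dip offset is 867 × cos 75° = 224.40 m.
Depth = down-dip offset × tan(dip) = 224.40 × tan 39° = 224.40 × 0.8098
Depth = 181.71 m

182 m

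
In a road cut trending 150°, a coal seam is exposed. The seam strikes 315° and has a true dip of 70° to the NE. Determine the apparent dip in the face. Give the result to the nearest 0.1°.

The section lies 15° from the strike.
tan(apparent dip) = tan 70° · sin 15° = 0.7111
α = arctan(0.7111) = 35.42°

35.4°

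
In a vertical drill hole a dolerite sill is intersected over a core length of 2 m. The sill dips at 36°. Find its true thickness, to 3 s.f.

True thickness t = h · cos(dip) = 2 × cos 36°
t = 2 × 0.8090 = 1.618 m

1.62 m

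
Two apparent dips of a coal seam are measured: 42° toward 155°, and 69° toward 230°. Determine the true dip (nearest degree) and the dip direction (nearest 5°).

true dip 69°, dip direction 225°

The two traces are lines in the plane: v₁ = (sin 155°·cos 42°, cos 155°·cos 42°, −sin 42°), v₂ = (sin 230°·cos 69°, cos 230°·cos 69°, −sin 69°).
n = v₁ × v₂ = (-0.475, -0.477, 0.257) (taken with n_z > 0).
tan δ = √(n_x²+n_y²)/n_z = 0.673/0.257, so δ = 69.1°.
Dip direction = atan2(-0.475, -0.477) = 225° (azimuth of n's horizontal projection).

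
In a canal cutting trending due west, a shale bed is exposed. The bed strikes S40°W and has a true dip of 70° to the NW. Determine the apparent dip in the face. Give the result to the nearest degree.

The section lies 50° from the strike.
tan α = tan 70° × sin 50° = 2.7475 × 0.7660 = 2.1047
apparent dip = arctan 2.1047 = 64.59°

65°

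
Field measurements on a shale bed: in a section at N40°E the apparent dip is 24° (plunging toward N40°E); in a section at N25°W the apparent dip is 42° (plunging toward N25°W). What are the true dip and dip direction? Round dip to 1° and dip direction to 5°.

true dip 42°, dip direction 340°

Represent each trace as a vector plunging at its apparent dip toward its trend (east-north-up frame): v₁ = (0.587, 0.700, -0.407), v₂ = (-0.314, 0.674, -0.669).
Cross product v₁ × v₂ gives the pole to the plane: n ∝ (-0.194, 0.521, 0.615).
Dip δ = arctan(|n_h|/n_z) = arctan(0.556/0.615) = 42.1°.
Dip direction = azimuth of (n_x, n_y) = atan2(-0.194, 0.521) = 340°.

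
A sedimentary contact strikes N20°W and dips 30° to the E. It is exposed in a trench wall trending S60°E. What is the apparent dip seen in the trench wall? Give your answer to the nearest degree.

The strike is N20°W and the section trends S60°E; the acute angle between them is β = 40°.
tan(apparent dip) = tan 30° · sin 40° = 0.3711
α = arctan(0.3711) = 20.36°

20°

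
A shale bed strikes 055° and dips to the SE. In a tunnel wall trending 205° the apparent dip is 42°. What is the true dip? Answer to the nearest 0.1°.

β = acute angle between strike 055° and section 205° = 30°.
tan δ = tan α / sin β = tan 42° / sin 30° = 0.9004 / 0.5000 = 1.8008
δ = arctan(1.8008) = 60.96°

61.0°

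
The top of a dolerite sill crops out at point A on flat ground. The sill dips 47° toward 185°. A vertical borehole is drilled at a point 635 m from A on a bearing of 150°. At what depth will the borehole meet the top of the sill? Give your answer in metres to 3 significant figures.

558 m

The hole lies 35° from the dip direction, so the down-dip offset is 635 × cos 35° = 520.16 m.
Depth = down-dip offset × tan(dip) = 520.16 × tan 47° = 520.16 × 1.0724
Depth = 557.80 m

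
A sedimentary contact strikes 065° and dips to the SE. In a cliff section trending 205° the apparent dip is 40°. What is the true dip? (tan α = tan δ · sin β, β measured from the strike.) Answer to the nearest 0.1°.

The section is 40° from the strike.
tan(true dip) = tan 40° / sin 40° = 1.3054
δ = arctan(1.3054) = 52.55°

52.5°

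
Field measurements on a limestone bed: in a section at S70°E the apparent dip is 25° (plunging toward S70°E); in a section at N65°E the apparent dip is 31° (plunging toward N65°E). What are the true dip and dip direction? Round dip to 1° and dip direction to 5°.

The two traces are lines in the plane: v₁ = (sin 110°·cos 25°, cos 110°·cos 25°, −sin 25°), v₂ = (sin 65°·cos 31°, cos 65°·cos 31°, −sin 31°).
n = v₁ × v₂ = (0.313, 0.110, 0.549) (taken with n_z > 0).
tan δ = √(n_x²+n_y²)/n_z = 0.332/0.549, so δ = 31.1°.
Dip direction = azimuth of (n_x, n_y) = atan2(0.313, 0.110) = 71°.

true dip 31°, dip direction 070°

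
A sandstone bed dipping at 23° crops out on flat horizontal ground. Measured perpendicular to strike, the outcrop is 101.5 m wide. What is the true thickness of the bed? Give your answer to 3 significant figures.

39.7 m

True thickness t = w · sin(dip) = 101.5 × sin 23°
t = 101.5 × 0.3907 = 39.659 m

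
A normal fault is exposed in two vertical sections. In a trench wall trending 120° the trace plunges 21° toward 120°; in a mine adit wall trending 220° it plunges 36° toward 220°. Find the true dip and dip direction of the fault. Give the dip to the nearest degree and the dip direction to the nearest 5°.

true dip 42°, dip direction 185°

Represent each trace as a vector plunging at its apparent dip toward its trend (east-north-up frame): v₁ = (0.809, -0.467, -0.358), v₂ = (-0.520, -0.620, -0.588).
n = v₁ × v₂ = (-0.052, -0.662, 0.744) (taken with n_z > 0).
True dip = arccos(n_z / |n|) = arccos(0.7462) = 41.7°.
Dip direction = atan2(-0.052, -0.662) = 185° (azimuth of n's horizontal projection).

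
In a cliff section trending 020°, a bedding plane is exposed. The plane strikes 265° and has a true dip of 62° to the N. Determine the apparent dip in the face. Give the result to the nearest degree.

The strike is 265° and the section trends 020°; the acute angle between them is β = 65°.
tan(apparent dip) = tan 62° · sin 65° = 1.7045
α = arctan(1.7045) = 59.60°

60°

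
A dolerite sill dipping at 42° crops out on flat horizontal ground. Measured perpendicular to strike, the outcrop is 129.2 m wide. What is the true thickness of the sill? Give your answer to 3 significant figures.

86.5 m

True thickness t = w · sin(dip) = 129.2 × sin 42°
t = 129.2 × 0.6691 = 86.452 m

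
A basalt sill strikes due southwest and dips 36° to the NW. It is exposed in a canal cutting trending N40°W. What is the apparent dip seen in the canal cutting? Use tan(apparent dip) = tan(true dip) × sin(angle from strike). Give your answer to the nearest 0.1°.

Angle between strike (due southwest) and section (N40°W): β = 85°.
tan α = tan 36° × sin 85° = 0.7265 × 0.9962 = 0.7238
α = arctan(0.7238) = 35.90°

35.9°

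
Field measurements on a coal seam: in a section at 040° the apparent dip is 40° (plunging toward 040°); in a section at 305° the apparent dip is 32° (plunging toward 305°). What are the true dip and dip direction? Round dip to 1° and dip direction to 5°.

true dip 48°, dip direction 000°

Each apparent-dip line lies in the plane. As unit vectors (x east, y north, z up), v₁ plunges 40°→040° and v₂ plunges 32°→305°.
n = v₁ × v₂ = (0.002, 0.707, 0.647) (taken with n_z > 0).
True dip = arccos(n_z / |n|) = arccos(0.6750) = 47.5°.
Dip direction = atan2(0.002, 0.707) = 0° (azimuth of n's horizontal projection).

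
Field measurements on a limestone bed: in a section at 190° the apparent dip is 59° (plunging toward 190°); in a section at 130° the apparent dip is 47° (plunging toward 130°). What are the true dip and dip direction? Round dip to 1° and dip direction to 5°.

The two traces are lines in the plane: v₁ = (sin 190°·cos 59°, cos 190°·cos 59°, −sin 59°), v₂ = (sin 130°·cos 47°, cos 130°·cos 47°, −sin 47°).
Cross product v₁ × v₂ gives the pole to the plane: n ∝ (-0.005, -0.513, 0.304).
True dip = arccos(n_z / |n|) = arccos(0.5099) = 59.3°.
Dip direction = atan2(-0.005, -0.513) = 181° (azimuth of n's horizontal projection).

true dip 59°, dip direction 180°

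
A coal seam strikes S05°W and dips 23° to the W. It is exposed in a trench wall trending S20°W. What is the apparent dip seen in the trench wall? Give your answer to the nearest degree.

The section lies 15° from the strike.
tan(apparent dip) = tan 23° · sin 15° = 0.1099
α = arctan(0.1099) = 6.27°

6°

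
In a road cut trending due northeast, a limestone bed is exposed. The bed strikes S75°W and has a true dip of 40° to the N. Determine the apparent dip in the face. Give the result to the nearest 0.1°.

22.8°

The section lies 30° from the strike.
tan α = tan 40° × sin 30° = 0.8391 × 0.5000 = 0.4195
α = arctan(0.4195) = 22.76°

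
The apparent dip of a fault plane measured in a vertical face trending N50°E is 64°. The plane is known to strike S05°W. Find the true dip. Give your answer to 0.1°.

71.0°

β = acute angle between strike S05°W and section N50°E = 45°.
tan(true dip) = tan 64° / sin 45° = 2.8996
true dip = arctan 2.8996 = 70.97°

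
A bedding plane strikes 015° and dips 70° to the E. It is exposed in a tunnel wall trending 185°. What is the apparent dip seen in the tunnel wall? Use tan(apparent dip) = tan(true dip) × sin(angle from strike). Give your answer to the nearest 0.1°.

25.5°

The section lies 10° from the strike.
tan(apparent dip) = tan 70° · sin 10° = 0.4771
apparent dip = arctan 0.4771 = 25.51°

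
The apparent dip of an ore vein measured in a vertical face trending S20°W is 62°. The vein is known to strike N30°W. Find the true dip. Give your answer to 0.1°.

67.8°

The section is 50° from the strike.
tan(true dip) = tan 62° / sin 50° = 2.4551
true dip = arctan 2.4551 = 67.84°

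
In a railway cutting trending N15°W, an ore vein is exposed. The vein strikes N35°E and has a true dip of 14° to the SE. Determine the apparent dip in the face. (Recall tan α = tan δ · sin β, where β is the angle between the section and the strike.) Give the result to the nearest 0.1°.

The strike is N35°E and the section trends N15°W; the acute angle between them is β = 50°.
tan(apparent dip) = tan 14° · sin 50° = 0.1910
apparent dip = arctan 0.1910 = 10.81°

10.8°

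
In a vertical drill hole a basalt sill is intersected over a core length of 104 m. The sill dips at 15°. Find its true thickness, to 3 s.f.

100 m

True thickness t = h · cos(dip) = 104 × cos 15°
t = 104 × 0.9659 = 100.456 m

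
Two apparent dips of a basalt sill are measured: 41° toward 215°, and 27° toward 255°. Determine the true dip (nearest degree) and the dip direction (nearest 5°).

true dip 42°, dip direction 200°

Represent each trace as a vector plunging at its apparent dip toward its trend (east-north-up frame): v₁ = (-0.433, -0.618, -0.656), v₂ = (-0.861, -0.231, -0.454).
n = v₁ × v₂ = (-0.129, -0.368, 0.432) (taken with n_z > 0).
True dip = arccos(n_z / |n|) = arccos(0.7423) = 42.1°.
Dip direction = azimuth of (n_x, n_y) = atan2(-0.129, -0.368) = 199°.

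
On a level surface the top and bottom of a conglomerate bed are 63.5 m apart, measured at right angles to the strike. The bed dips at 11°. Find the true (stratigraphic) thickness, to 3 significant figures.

True thickness t = w · sin(dip) = 63.5 × sin 11°
t = 63.5 × 0.1908 = 12.116 m

12.1 m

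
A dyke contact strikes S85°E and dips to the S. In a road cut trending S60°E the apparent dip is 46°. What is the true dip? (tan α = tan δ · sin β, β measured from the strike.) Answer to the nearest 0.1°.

The section is 25° from the strike.
tan δ = tan α / sin β = tan 46° / sin 25° = 1.0355 / 0.4226 = 2.4503
δ = arctan(2.4503) = 67.80°

67.8°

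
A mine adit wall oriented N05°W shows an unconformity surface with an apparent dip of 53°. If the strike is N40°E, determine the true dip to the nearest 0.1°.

61.9°

The section is 45° from the strike.
tan δ = tan α / sin β = tan 53° / sin 45° = 1.3270 / 0.7071 = 1.8767
δ = arctan(1.8767) = 61.95°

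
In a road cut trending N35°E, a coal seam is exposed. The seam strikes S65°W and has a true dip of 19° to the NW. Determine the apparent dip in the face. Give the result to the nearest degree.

The section lies 30° from the strike.
tan(apparent dip) = tan 19° · sin 30° = 0.1722
α = arctan(0.1722) = 9.77°

10°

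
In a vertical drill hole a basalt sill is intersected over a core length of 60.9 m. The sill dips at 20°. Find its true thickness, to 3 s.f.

57.2 m

True thickness t = h · cos(dip) = 60.9 × cos 20°
t = 60.9 × 0.9397 = 57.227 m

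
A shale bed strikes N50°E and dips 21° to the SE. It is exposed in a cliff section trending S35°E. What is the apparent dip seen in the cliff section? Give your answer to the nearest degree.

21°

The strike is N50°E and the section trends S35°E; the acute angle between them is β = 85°.
tan(apparent dip) = tan 21° · sin 85° = 0.3824
apparent dip = arctan 0.3824 = 20.93°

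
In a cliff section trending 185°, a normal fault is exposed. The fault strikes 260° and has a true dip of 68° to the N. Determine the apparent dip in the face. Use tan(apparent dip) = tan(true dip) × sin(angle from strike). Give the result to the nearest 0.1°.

67.3°

The section lies 75° from the strike.
tan(apparent dip) = tan 68° · sin 75° = 2.3908
α = arctan(2.3908) = 67.30°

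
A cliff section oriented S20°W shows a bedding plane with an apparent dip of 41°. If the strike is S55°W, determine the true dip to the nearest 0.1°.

56.6°

β = acute angle between strike S55°W and section S20°W = 35°.
tan δ = tan α / sin β = tan 41° / sin 35° = 0.8693 / 0.5736 = 1.5156
δ = arctan(1.5156) = 56.58°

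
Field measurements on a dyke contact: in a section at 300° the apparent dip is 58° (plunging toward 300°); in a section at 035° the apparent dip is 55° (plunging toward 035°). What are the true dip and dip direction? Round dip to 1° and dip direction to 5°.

true dip 66°, dip direction 345°

Each apparent-dip line lies in the plane. As unit vectors (x east, y north, z up), v₁ plunges 58°→300° and v₂ plunges 55°→035°.
n = v₁ × v₂ = (-0.181, 0.655, 0.303) (taken with n_z > 0).
True dip = arccos(n_z / |n|) = arccos(0.4070) = 66.0°.
Dip direction = azimuth of (n_x, n_y) = atan2(-0.181, 0.655) = 345°.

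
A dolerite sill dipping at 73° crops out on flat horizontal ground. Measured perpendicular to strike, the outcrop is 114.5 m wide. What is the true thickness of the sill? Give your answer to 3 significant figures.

109 m

True thickness t = w · sin(dip) = 114.5 × sin 73°
t = 114.5 × 0.9563 = 109.497 m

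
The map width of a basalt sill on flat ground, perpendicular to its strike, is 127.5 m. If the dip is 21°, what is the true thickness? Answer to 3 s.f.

45.7 m

True thickness t = w · sin(dip) = 127.5 × sin 21°
t = 127.5 × 0.3584 = 45.692 m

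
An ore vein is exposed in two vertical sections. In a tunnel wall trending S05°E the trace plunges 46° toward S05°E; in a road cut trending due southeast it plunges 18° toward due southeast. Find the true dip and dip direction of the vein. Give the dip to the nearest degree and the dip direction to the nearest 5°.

Each apparent-dip line lies in the plane. As unit vectors (x east, y north, z up), v₁ plunges 46°→S05°E and v₂ plunges 18°→due southeast.
The plane normal is n = v₁ × v₂ ∝ (-0.270, -0.465, 0.425).
tan δ = √(n_x²+n_y²)/n_z = 0.538/0.425, so δ = 51.7°.
Dip direction = azimuth of (n_x, n_y) = atan2(-0.270, -0.465) = 210°.

true dip 52°, dip direction 210°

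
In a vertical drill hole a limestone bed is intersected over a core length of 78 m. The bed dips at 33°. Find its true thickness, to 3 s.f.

True thickness t = h · cos(dip) = 78 × cos 33°
t = 78 × 0.8387 = 65.416 m

65.4 m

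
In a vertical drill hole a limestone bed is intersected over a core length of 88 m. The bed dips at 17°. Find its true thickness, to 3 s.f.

True thickness t = h · cos(dip) = 88 × cos 17°
t = 88 × 0.9563 = 84.155 m

84.2 m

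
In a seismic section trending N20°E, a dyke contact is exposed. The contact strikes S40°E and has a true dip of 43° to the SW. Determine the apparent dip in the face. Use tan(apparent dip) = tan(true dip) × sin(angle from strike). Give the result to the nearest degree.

39°

Angle between strike (S40°E) and section (N20°E): β = 60°.
tan α = tan 43° × sin 60° = 0.9325 × 0.8660 = 0.8076
apparent dip = arctan 0.8076 = 38.92°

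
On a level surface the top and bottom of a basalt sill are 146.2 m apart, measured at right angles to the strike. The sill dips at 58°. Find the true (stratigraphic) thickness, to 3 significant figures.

True thickness t = w · sin(dip) = 146.2 × sin 58°
t = 146.2 × 0.8480 = 123.985 m

124 m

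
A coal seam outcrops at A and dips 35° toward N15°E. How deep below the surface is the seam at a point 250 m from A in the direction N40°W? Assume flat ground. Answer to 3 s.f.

100 m

The hole lies 55° from the dip direction, so the down-dip offset is 250 × cos 55° = 143.39 m.
Depth = down-dip offset × tan(dip) = 143.39 × tan 35° = 143.39 × 0.7002
Depth = 100.41 m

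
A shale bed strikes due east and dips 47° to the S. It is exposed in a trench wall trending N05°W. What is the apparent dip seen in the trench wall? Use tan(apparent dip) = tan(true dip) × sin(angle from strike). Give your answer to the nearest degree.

47°

Angle between strike (due east) and section (N05°W): β = 85°.
tan(apparent dip) = tan 47° · sin 85° = 1.0683
apparent dip = arctan 1.0683 = 46.89°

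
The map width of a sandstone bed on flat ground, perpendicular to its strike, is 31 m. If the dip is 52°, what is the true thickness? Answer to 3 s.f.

24.4 m

True thickness t = w · sin(dip) = 31 × sin 52°
t = 31 × 0.7880 = 24.428 m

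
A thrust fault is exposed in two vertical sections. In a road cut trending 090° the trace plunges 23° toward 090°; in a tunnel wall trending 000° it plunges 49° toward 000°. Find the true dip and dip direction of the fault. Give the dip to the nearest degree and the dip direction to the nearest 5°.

true dip 51°, dip direction 020°

Each apparent-dip line lies in the plane. As unit vectors (x east, y north, z up), v₁ plunges 23°→090° and v₂ plunges 49°→000°.
Cross product v₁ × v₂ gives the pole to the plane: n ∝ (0.256, 0.695, 0.604).
Dip δ = arctan(|n_h|/n_z) = arctan(0.740/0.604) = 50.8°.
Dip direction = atan2(0.256, 0.695) = 20° (azimuth of n's horizontal projection).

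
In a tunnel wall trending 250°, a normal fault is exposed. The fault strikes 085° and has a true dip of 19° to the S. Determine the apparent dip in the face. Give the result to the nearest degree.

5°

The strike is 085° and the section trends 250°; the acute angle between them is β = 15°.
tan(apparent dip) = tan 19° · sin 15° = 0.0891
α = arctan(0.0891) = 5.09°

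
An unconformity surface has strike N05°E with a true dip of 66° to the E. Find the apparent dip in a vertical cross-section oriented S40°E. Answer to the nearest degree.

The section lies 45° from the strike.
tan(apparent dip) = tan 66° · sin 45° = 1.5882
α = arctan(1.5882) = 57.80°

58°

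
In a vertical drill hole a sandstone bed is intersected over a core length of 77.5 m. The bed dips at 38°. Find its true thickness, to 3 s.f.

61.1 m

True thickness t = h · cos(dip) = 77.5 × cos 38°
t = 77.5 × 0.7880 = 61.071 m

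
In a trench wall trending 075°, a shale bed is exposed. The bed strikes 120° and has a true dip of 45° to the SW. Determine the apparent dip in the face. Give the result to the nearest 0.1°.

35.3°

The section lies 45° from the strike.
tan α = tan 45° × sin 45° = 1.0000 × 0.7071 = 0.7071
apparent dip = arctan 0.7071 = 35.26°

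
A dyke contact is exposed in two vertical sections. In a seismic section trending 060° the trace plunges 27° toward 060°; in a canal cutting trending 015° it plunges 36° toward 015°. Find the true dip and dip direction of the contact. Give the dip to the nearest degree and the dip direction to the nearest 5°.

The two traces are lines in the plane: v₁ = (sin 60°·cos 27°, cos 60°·cos 27°, −sin 27°), v₂ = (sin 15°·cos 36°, cos 15°·cos 36°, −sin 36°).
The plane normal is n = v₁ × v₂ ∝ (0.093, 0.358, 0.510).
tan δ = √(n_x²+n_y²)/n_z = 0.370/0.510, so δ = 36.0°.
The horizontal component of n points toward azimuth atan2(n_x, n_y) = 15°, the dip direction.

true dip 36°, dip direction 015°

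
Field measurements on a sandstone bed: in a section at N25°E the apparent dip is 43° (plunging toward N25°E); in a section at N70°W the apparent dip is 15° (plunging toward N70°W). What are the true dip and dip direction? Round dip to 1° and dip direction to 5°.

Each apparent-dip line lies in the plane. As unit vectors (x east, y north, z up), v₁ plunges 43°→N25°E and v₂ plunges 15°→N70°W.
n = v₁ × v₂ = (0.054, 0.699, 0.704) (taken with n_z > 0).
tan δ = √(n_x²+n_y²)/n_z = 0.701/0.704, so δ = 44.9°.
The horizontal component of n points toward azimuth atan2(n_x, n_y) = 4°, the dip direction.

true dip 45°, dip direction 005°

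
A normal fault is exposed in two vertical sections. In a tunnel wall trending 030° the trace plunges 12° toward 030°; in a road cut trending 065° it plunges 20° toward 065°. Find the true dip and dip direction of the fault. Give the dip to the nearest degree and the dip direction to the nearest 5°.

true dip 21°, dip direction 085°

Each apparent-dip line lies in the plane. As unit vectors (x east, y north, z up), v₁ plunges 12°→030° and v₂ plunges 20°→065°.
The plane normal is n = v₁ × v₂ ∝ (0.207, 0.010, 0.527).
True dip = arccos(n_z / |n|) = arccos(0.9306) = 21.5°.
The horizontal component of n points toward azimuth atan2(n_x, n_y) = 87°, the dip direction.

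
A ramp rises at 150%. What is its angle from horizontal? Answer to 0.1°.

56.3°

tan θ = 150/100 = 1.5000
θ = arctan(1.5000) = 56.31°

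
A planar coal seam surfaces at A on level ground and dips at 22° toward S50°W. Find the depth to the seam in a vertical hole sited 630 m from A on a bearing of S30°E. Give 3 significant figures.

44.2 m

The hole lies 80° from the dip direction, so the down-dip offset is 630 × cos 80° = 109.40 m.
Depth = down-dip offset × tan(dip) = 109.40 × tan 22° = 109.40 × 0.4040
Depth = 44.20 m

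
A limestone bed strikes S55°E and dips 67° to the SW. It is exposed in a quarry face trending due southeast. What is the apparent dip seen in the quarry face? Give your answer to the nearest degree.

Angle between strike (S55°E) and section (due southeast): β = 10°.
tan α = tan 67° × sin 10° = 2.3559 × 0.1736 = 0.4091
apparent dip = arctan 0.4091 = 22.25°

22°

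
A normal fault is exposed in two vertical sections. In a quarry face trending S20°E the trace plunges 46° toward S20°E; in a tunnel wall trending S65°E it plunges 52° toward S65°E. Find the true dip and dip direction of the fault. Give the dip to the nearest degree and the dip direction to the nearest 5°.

Each apparent-dip line lies in the plane. As unit vectors (x east, y north, z up), v₁ plunges 46°→S20°E and v₂ plunges 52°→S65°E.
Cross product v₁ × v₂ gives the pole to the plane: n ∝ (0.327, -0.214, 0.302).
Dip δ = arctan(|n_h|/n_z) = arctan(0.391/0.302) = 52.3°.
Dip direction = azimuth of (n_x, n_y) = atan2(0.327, -0.214) = 123°.

true dip 52°, dip direction 125°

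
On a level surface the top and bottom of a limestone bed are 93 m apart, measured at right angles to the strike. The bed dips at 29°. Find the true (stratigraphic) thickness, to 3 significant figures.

45.1 m

True thickness t = w · sin(dip) = 93 × sin 29°
t = 93 × 0.4848 = 45.087 m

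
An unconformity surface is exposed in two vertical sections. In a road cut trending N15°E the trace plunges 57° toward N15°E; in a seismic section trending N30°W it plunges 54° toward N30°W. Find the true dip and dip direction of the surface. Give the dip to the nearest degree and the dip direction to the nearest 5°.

Represent each trace as a vector plunging at its apparent dip toward its trend (east-north-up frame): v₁ = (0.141, 0.526, -0.839), v₂ = (-0.294, 0.509, -0.809).
The plane normal is n = v₁ × v₂ ∝ (0.001, 0.361, 0.226).
Dip δ = arctan(|n_h|/n_z) = arctan(0.361/0.226) = 57.9°.
Dip direction = azimuth of (n_x, n_y) = atan2(0.001, 0.361) = 0°.

true dip 58°, dip direction 000°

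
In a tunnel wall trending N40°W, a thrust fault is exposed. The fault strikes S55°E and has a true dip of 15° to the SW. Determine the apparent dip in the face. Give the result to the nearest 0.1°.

4.0°

The section lies 15° from the strike.
tan(apparent dip) = tan 15° · sin 15° = 0.0694
apparent dip = arctan 0.0694 = 3.97°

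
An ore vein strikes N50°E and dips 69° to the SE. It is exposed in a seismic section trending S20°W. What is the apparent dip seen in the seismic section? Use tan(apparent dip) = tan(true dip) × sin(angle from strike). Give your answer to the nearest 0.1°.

52.5°

The section lies 30° from the strike.
tan α = tan 69° × sin 30° = 2.6051 × 0.5000 = 1.3025
apparent dip = arctan 1.3025 = 52.49°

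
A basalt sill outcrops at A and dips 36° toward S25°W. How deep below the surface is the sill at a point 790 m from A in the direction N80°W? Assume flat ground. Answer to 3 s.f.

The hole lies 75° from the dip direction, so the down-dip offset is 790 × cos 75° = 204.47 m.
Depth = down-dip offset × tan(dip) = 204.47 × tan 36° = 204.47 × 0.7265
Depth = 148.55 m

149 m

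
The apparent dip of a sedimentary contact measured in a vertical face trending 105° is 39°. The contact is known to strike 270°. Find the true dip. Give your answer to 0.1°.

The section is 15° from the strike.
tan δ = tan α / sin β = tan 39° / sin 15° = 0.8098 / 0.2588 = 3.1288
δ = arctan(3.1288) = 72.28°

72.3°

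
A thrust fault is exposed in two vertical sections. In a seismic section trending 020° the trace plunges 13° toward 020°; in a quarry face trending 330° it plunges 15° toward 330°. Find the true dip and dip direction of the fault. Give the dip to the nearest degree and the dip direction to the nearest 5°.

true dip 16°, dip direction 345°

Each apparent-dip line lies in the plane. As unit vectors (x east, y north, z up), v₁ plunges 13°→020° and v₂ plunges 15°→330°.
n = v₁ × v₂ = (-0.049, 0.195, 0.721) (taken with n_z > 0).
Dip δ = arctan(|n_h|/n_z) = arctan(0.201/0.721) = 15.6°.
Dip direction = atan2(-0.049, 0.195) = 346° (azimuth of n's horizontal projection).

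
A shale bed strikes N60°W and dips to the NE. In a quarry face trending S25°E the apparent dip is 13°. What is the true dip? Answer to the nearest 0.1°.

β = acute angle between strike N60°W and section S25°E = 35°.
tan δ = tan α / sin β = tan 13° / sin 35° = 0.2309 / 0.5736 = 0.4025
δ = arctan(0.4025) = 21.93°

21.9°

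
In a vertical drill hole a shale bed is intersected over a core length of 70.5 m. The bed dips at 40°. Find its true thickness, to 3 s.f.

True thickness t = h · cos(dip) = 70.5 × cos 40°
t = 70.5 × 0.7660 = 54.006 m

54.0 m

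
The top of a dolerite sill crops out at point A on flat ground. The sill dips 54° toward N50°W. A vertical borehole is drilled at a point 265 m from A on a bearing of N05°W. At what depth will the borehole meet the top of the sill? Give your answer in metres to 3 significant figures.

258 m

The hole lies 45° from the dip direction, so the down-dip offset is 265 × cos 45° = 187.38 m.
Depth = down-dip offset × tan(dip) = 187.38 × tan 54° = 187.38 × 1.3764
Depth = 257.91 m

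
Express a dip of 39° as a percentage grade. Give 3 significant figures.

81.0%

grade % = 100 × tan 39° = 100 × 0.8098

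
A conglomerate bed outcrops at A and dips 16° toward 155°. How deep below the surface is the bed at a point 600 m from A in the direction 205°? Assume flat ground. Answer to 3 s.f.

111 m

The hole lies 50° from the dip direction, so the down-dip offset is 600 × cos 50° = 385.67 m.
Depth = down-dip offset × tan(dip) = 385.67 × tan 16° = 385.67 × 0.2867
Depth = 110.59 m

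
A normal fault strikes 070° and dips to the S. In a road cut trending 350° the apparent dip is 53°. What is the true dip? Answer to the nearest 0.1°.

The section is 80° from the strike.
tan δ = tan α / sin β = tan 53° / sin 80° = 1.3270 / 0.9848 = 1.3475
δ = arctan(1.3475) = 53.42°

53.4°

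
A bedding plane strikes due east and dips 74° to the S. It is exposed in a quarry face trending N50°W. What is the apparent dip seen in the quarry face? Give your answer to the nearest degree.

The strike is due east and the section trends N50°W; the acute angle between them is β = 40°.
tan(apparent dip) = tan 74° · sin 40° = 2.2417
apparent dip = arctan 2.2417 = 65.96°

66°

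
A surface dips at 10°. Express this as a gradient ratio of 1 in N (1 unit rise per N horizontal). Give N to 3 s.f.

1 : N means tan θ = 1/N, so N = 1/tan 10° = 1/0.1763

1 in 5.67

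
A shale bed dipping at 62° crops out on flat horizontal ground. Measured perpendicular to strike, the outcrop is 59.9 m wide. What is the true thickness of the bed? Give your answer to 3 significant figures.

True thickness t = w · sin(dip) = 59.9 × sin 62°
t = 59.9 × 0.8829 = 52.889 m

52.9 m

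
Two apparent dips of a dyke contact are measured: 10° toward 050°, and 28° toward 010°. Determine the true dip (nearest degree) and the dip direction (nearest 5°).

The two traces are lines in the plane: v₁ = (sin 50°·cos 10°, cos 50°·cos 10°, −sin 10°), v₂ = (sin 10°·cos 28°, cos 10°·cos 28°, −sin 28°).
The plane normal is n = v₁ × v₂ ∝ (-0.146, 0.328, 0.559).
Dip δ = arctan(|n_h|/n_z) = arctan(0.359/0.559) = 32.7°.
Dip direction = azimuth of (n_x, n_y) = atan2(-0.146, 0.328) = 336°.

true dip 33°, dip direction 335°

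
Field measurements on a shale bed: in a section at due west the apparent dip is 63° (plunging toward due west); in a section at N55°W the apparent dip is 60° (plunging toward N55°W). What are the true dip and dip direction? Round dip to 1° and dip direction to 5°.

Each apparent-dip line lies in the plane. As unit vectors (x east, y north, z up), v₁ plunges 63°→due west and v₂ plunges 60°→N55°W.
n = v₁ × v₂ = (-0.256, 0.028, 0.130) (taken with n_z > 0).
True dip = arccos(n_z / |n|) = arccos(0.4518) = 63.1°.
Dip direction = atan2(-0.256, 0.028) = 276° (azimuth of n's horizontal projection).

true dip 63°, dip direction 275°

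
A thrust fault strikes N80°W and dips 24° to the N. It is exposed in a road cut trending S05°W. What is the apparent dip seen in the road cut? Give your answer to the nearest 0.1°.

The section lies 85° from the strike.
tan(apparent dip) = tan 24° · sin 85° = 0.4435
α = arctan(0.4435) = 23.92°

23.9°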